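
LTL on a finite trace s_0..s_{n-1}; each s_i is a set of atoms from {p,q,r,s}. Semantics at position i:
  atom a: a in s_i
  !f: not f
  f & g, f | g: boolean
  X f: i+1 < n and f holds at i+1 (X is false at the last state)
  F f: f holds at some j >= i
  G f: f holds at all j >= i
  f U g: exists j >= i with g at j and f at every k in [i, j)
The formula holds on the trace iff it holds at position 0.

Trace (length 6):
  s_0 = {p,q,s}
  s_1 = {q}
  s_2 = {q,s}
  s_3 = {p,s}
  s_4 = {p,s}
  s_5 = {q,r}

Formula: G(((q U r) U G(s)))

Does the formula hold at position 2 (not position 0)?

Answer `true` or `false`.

Answer: false

Derivation:
s_0={p,q,s}: G(((q U r) U G(s)))=False ((q U r) U G(s))=False (q U r)=False q=True r=False G(s)=False s=True
s_1={q}: G(((q U r) U G(s)))=False ((q U r) U G(s))=False (q U r)=False q=True r=False G(s)=False s=False
s_2={q,s}: G(((q U r) U G(s)))=False ((q U r) U G(s))=False (q U r)=False q=True r=False G(s)=False s=True
s_3={p,s}: G(((q U r) U G(s)))=False ((q U r) U G(s))=False (q U r)=False q=False r=False G(s)=False s=True
s_4={p,s}: G(((q U r) U G(s)))=False ((q U r) U G(s))=False (q U r)=False q=False r=False G(s)=False s=True
s_5={q,r}: G(((q U r) U G(s)))=False ((q U r) U G(s))=False (q U r)=True q=True r=True G(s)=False s=False
Evaluating at position 2: result = False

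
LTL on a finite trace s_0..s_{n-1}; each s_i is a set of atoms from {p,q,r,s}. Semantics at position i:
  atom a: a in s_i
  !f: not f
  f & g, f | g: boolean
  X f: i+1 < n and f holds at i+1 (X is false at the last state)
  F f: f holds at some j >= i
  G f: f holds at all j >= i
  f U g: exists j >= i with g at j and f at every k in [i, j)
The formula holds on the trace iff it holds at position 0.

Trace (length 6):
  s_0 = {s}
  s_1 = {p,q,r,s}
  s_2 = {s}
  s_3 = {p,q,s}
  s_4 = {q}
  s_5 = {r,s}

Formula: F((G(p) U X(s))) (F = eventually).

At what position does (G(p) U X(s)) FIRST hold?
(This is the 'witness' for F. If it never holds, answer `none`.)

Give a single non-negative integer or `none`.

Answer: 0

Derivation:
s_0={s}: (G(p) U X(s))=True G(p)=False p=False X(s)=True s=True
s_1={p,q,r,s}: (G(p) U X(s))=True G(p)=False p=True X(s)=True s=True
s_2={s}: (G(p) U X(s))=True G(p)=False p=False X(s)=True s=True
s_3={p,q,s}: (G(p) U X(s))=False G(p)=False p=True X(s)=False s=True
s_4={q}: (G(p) U X(s))=True G(p)=False p=False X(s)=True s=False
s_5={r,s}: (G(p) U X(s))=False G(p)=False p=False X(s)=False s=True
F((G(p) U X(s))) holds; first witness at position 0.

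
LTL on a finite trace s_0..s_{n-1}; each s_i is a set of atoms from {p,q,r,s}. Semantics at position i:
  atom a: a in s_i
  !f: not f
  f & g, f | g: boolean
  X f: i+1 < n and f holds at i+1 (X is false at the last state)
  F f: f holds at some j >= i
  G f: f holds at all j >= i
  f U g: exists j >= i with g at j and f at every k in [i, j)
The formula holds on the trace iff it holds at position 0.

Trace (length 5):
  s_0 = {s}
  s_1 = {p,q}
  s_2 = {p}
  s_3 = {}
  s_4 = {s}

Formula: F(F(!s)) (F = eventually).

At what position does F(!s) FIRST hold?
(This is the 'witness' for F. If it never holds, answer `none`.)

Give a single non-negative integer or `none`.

s_0={s}: F(!s)=True !s=False s=True
s_1={p,q}: F(!s)=True !s=True s=False
s_2={p}: F(!s)=True !s=True s=False
s_3={}: F(!s)=True !s=True s=False
s_4={s}: F(!s)=False !s=False s=True
F(F(!s)) holds; first witness at position 0.

Answer: 0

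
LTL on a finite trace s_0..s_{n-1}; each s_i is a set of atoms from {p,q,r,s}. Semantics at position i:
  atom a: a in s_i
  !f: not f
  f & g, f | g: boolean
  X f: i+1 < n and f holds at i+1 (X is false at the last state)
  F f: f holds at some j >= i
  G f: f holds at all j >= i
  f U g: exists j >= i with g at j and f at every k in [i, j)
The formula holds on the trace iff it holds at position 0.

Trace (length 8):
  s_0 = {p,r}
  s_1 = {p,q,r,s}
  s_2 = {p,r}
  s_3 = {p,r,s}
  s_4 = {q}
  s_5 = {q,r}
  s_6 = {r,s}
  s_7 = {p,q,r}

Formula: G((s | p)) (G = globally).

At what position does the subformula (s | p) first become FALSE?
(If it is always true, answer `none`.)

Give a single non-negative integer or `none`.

Answer: 4

Derivation:
s_0={p,r}: (s | p)=True s=False p=True
s_1={p,q,r,s}: (s | p)=True s=True p=True
s_2={p,r}: (s | p)=True s=False p=True
s_3={p,r,s}: (s | p)=True s=True p=True
s_4={q}: (s | p)=False s=False p=False
s_5={q,r}: (s | p)=False s=False p=False
s_6={r,s}: (s | p)=True s=True p=False
s_7={p,q,r}: (s | p)=True s=False p=True
G((s | p)) holds globally = False
First violation at position 4.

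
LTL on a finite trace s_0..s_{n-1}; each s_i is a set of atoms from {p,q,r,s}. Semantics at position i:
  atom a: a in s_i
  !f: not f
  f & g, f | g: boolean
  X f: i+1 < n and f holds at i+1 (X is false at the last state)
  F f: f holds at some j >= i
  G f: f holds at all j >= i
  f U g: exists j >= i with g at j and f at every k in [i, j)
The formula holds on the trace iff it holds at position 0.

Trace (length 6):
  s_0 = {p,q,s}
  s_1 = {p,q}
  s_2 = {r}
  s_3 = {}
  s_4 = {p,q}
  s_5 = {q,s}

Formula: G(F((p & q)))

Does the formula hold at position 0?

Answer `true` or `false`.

Answer: false

Derivation:
s_0={p,q,s}: G(F((p & q)))=False F((p & q))=True (p & q)=True p=True q=True
s_1={p,q}: G(F((p & q)))=False F((p & q))=True (p & q)=True p=True q=True
s_2={r}: G(F((p & q)))=False F((p & q))=True (p & q)=False p=False q=False
s_3={}: G(F((p & q)))=False F((p & q))=True (p & q)=False p=False q=False
s_4={p,q}: G(F((p & q)))=False F((p & q))=True (p & q)=True p=True q=True
s_5={q,s}: G(F((p & q)))=False F((p & q))=False (p & q)=False p=False q=True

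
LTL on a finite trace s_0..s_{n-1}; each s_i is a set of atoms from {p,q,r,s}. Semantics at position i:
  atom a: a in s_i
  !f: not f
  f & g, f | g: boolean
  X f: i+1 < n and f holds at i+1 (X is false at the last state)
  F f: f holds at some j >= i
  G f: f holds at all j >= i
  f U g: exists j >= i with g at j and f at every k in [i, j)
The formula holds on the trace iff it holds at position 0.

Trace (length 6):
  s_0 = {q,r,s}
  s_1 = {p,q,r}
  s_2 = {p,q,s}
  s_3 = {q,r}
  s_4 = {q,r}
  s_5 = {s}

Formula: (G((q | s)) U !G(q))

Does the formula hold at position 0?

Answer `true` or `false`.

s_0={q,r,s}: (G((q | s)) U !G(q))=True G((q | s))=True (q | s)=True q=True s=True !G(q)=True G(q)=False
s_1={p,q,r}: (G((q | s)) U !G(q))=True G((q | s))=True (q | s)=True q=True s=False !G(q)=True G(q)=False
s_2={p,q,s}: (G((q | s)) U !G(q))=True G((q | s))=True (q | s)=True q=True s=True !G(q)=True G(q)=False
s_3={q,r}: (G((q | s)) U !G(q))=True G((q | s))=True (q | s)=True q=True s=False !G(q)=True G(q)=False
s_4={q,r}: (G((q | s)) U !G(q))=True G((q | s))=True (q | s)=True q=True s=False !G(q)=True G(q)=False
s_5={s}: (G((q | s)) U !G(q))=True G((q | s))=True (q | s)=True q=False s=True !G(q)=True G(q)=False

Answer: true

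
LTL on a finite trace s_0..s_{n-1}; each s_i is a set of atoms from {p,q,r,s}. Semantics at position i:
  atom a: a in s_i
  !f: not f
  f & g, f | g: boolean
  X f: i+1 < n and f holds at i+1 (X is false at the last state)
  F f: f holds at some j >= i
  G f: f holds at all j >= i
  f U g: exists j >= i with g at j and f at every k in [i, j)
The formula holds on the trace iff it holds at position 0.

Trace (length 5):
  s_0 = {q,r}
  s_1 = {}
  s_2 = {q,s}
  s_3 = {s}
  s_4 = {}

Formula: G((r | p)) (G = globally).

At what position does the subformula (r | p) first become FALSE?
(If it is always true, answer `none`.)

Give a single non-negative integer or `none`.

s_0={q,r}: (r | p)=True r=True p=False
s_1={}: (r | p)=False r=False p=False
s_2={q,s}: (r | p)=False r=False p=False
s_3={s}: (r | p)=False r=False p=False
s_4={}: (r | p)=False r=False p=False
G((r | p)) holds globally = False
First violation at position 1.

Answer: 1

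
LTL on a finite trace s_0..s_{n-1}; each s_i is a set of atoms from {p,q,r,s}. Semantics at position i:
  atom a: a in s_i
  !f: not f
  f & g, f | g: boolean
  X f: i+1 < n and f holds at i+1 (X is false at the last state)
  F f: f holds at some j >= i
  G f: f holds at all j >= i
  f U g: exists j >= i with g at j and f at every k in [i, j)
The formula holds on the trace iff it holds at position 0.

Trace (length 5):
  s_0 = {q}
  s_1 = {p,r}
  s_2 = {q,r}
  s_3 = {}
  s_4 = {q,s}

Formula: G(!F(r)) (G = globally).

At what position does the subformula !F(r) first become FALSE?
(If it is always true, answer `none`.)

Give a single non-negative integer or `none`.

Answer: 0

Derivation:
s_0={q}: !F(r)=False F(r)=True r=False
s_1={p,r}: !F(r)=False F(r)=True r=True
s_2={q,r}: !F(r)=False F(r)=True r=True
s_3={}: !F(r)=True F(r)=False r=False
s_4={q,s}: !F(r)=True F(r)=False r=False
G(!F(r)) holds globally = False
First violation at position 0.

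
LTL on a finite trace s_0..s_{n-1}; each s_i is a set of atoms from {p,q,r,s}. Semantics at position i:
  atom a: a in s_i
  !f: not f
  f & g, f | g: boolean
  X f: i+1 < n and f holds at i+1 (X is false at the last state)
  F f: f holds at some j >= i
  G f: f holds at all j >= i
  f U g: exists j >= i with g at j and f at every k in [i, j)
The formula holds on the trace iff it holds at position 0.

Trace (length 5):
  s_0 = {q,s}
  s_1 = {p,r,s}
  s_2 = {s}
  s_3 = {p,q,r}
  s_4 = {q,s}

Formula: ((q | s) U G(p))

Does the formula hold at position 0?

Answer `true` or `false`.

Answer: false

Derivation:
s_0={q,s}: ((q | s) U G(p))=False (q | s)=True q=True s=True G(p)=False p=False
s_1={p,r,s}: ((q | s) U G(p))=False (q | s)=True q=False s=True G(p)=False p=True
s_2={s}: ((q | s) U G(p))=False (q | s)=True q=False s=True G(p)=False p=False
s_3={p,q,r}: ((q | s) U G(p))=False (q | s)=True q=True s=False G(p)=False p=True
s_4={q,s}: ((q | s) U G(p))=False (q | s)=True q=True s=True G(p)=False p=False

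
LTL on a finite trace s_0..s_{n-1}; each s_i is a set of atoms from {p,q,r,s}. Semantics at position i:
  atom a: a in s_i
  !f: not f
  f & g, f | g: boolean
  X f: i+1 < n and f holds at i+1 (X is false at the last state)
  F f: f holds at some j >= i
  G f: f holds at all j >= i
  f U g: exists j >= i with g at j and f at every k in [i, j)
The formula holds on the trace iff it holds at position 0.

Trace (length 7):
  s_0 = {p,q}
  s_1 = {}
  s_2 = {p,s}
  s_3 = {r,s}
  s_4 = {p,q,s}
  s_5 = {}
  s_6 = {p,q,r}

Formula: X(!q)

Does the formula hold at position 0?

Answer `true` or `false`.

Answer: true

Derivation:
s_0={p,q}: X(!q)=True !q=False q=True
s_1={}: X(!q)=True !q=True q=False
s_2={p,s}: X(!q)=True !q=True q=False
s_3={r,s}: X(!q)=False !q=True q=False
s_4={p,q,s}: X(!q)=True !q=False q=True
s_5={}: X(!q)=False !q=True q=False
s_6={p,q,r}: X(!q)=False !q=False q=True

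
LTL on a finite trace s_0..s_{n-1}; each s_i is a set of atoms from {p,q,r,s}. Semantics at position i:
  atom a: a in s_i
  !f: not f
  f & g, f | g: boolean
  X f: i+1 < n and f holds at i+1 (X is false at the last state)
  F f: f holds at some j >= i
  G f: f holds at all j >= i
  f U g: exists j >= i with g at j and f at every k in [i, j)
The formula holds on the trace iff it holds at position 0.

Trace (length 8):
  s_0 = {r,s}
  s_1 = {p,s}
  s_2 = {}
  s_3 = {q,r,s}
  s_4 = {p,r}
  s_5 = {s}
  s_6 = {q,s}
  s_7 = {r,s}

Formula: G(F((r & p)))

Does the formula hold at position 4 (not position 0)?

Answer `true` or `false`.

Answer: false

Derivation:
s_0={r,s}: G(F((r & p)))=False F((r & p))=True (r & p)=False r=True p=False
s_1={p,s}: G(F((r & p)))=False F((r & p))=True (r & p)=False r=False p=True
s_2={}: G(F((r & p)))=False F((r & p))=True (r & p)=False r=False p=False
s_3={q,r,s}: G(F((r & p)))=False F((r & p))=True (r & p)=False r=True p=False
s_4={p,r}: G(F((r & p)))=False F((r & p))=True (r & p)=True r=True p=True
s_5={s}: G(F((r & p)))=False F((r & p))=False (r & p)=False r=False p=False
s_6={q,s}: G(F((r & p)))=False F((r & p))=False (r & p)=False r=False p=False
s_7={r,s}: G(F((r & p)))=False F((r & p))=False (r & p)=False r=True p=False
Evaluating at position 4: result = False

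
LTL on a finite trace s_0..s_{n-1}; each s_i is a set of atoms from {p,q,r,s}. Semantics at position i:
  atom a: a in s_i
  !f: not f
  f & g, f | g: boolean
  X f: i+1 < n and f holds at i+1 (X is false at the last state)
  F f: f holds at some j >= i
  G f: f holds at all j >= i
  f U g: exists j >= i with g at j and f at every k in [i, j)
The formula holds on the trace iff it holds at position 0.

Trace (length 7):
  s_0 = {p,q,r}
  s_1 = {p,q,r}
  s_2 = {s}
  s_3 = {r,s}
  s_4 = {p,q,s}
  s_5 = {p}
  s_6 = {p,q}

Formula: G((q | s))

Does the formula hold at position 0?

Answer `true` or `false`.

s_0={p,q,r}: G((q | s))=False (q | s)=True q=True s=False
s_1={p,q,r}: G((q | s))=False (q | s)=True q=True s=False
s_2={s}: G((q | s))=False (q | s)=True q=False s=True
s_3={r,s}: G((q | s))=False (q | s)=True q=False s=True
s_4={p,q,s}: G((q | s))=False (q | s)=True q=True s=True
s_5={p}: G((q | s))=False (q | s)=False q=False s=False
s_6={p,q}: G((q | s))=True (q | s)=True q=True s=False

Answer: false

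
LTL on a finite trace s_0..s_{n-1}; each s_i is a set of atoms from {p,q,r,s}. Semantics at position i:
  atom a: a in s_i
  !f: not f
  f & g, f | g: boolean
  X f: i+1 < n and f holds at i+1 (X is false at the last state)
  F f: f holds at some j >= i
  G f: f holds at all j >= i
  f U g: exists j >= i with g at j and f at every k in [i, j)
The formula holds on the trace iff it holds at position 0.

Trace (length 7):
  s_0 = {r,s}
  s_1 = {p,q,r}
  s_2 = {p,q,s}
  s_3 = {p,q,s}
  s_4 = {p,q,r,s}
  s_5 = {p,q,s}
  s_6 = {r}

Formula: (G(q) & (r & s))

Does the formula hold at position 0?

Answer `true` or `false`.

s_0={r,s}: (G(q) & (r & s))=False G(q)=False q=False (r & s)=True r=True s=True
s_1={p,q,r}: (G(q) & (r & s))=False G(q)=False q=True (r & s)=False r=True s=False
s_2={p,q,s}: (G(q) & (r & s))=False G(q)=False q=True (r & s)=False r=False s=True
s_3={p,q,s}: (G(q) & (r & s))=False G(q)=False q=True (r & s)=False r=False s=True
s_4={p,q,r,s}: (G(q) & (r & s))=False G(q)=False q=True (r & s)=True r=True s=True
s_5={p,q,s}: (G(q) & (r & s))=False G(q)=False q=True (r & s)=False r=False s=True
s_6={r}: (G(q) & (r & s))=False G(q)=False q=False (r & s)=False r=True s=False

Answer: false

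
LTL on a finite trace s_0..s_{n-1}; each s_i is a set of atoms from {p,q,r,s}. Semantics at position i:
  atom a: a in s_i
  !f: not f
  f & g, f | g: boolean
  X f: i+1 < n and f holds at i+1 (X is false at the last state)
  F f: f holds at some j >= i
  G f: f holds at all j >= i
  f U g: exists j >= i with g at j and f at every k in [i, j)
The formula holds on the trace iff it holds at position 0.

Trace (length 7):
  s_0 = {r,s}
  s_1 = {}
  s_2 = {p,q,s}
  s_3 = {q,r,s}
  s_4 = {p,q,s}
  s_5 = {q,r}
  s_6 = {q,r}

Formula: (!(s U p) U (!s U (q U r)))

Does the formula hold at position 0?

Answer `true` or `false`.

s_0={r,s}: (!(s U p) U (!s U (q U r)))=True !(s U p)=True (s U p)=False s=True p=False (!s U (q U r))=True !s=False (q U r)=True q=False r=True
s_1={}: (!(s U p) U (!s U (q U r)))=True !(s U p)=True (s U p)=False s=False p=False (!s U (q U r))=True !s=True (q U r)=False q=False r=False
s_2={p,q,s}: (!(s U p) U (!s U (q U r)))=True !(s U p)=False (s U p)=True s=True p=True (!s U (q U r))=True !s=False (q U r)=True q=True r=False
s_3={q,r,s}: (!(s U p) U (!s U (q U r)))=True !(s U p)=False (s U p)=True s=True p=False (!s U (q U r))=True !s=False (q U r)=True q=True r=True
s_4={p,q,s}: (!(s U p) U (!s U (q U r)))=True !(s U p)=False (s U p)=True s=True p=True (!s U (q U r))=True !s=False (q U r)=True q=True r=False
s_5={q,r}: (!(s U p) U (!s U (q U r)))=True !(s U p)=True (s U p)=False s=False p=False (!s U (q U r))=True !s=True (q U r)=True q=True r=True
s_6={q,r}: (!(s U p) U (!s U (q U r)))=True !(s U p)=True (s U p)=False s=False p=False (!s U (q U r))=True !s=True (q U r)=True q=True r=True

Answer: true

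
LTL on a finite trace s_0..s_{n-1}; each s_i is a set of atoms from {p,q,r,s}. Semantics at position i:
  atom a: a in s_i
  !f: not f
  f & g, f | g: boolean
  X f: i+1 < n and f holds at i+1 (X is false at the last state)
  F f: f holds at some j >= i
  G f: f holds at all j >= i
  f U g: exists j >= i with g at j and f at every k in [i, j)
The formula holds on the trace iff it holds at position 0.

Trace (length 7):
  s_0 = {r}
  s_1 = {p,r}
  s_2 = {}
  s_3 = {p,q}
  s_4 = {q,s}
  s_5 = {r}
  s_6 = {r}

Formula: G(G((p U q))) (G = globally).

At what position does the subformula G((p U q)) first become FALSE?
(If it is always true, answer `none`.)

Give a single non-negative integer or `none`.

s_0={r}: G((p U q))=False (p U q)=False p=False q=False
s_1={p,r}: G((p U q))=False (p U q)=False p=True q=False
s_2={}: G((p U q))=False (p U q)=False p=False q=False
s_3={p,q}: G((p U q))=False (p U q)=True p=True q=True
s_4={q,s}: G((p U q))=False (p U q)=True p=False q=True
s_5={r}: G((p U q))=False (p U q)=False p=False q=False
s_6={r}: G((p U q))=False (p U q)=False p=False q=False
G(G((p U q))) holds globally = False
First violation at position 0.

Answer: 0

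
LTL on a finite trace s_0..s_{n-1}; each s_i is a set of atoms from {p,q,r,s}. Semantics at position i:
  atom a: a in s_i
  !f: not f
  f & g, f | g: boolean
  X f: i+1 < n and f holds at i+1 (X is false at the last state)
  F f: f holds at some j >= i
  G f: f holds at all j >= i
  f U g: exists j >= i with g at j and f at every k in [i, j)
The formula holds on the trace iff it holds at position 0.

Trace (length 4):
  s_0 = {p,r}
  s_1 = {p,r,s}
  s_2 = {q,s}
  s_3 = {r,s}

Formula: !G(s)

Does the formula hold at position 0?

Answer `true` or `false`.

Answer: true

Derivation:
s_0={p,r}: !G(s)=True G(s)=False s=False
s_1={p,r,s}: !G(s)=False G(s)=True s=True
s_2={q,s}: !G(s)=False G(s)=True s=True
s_3={r,s}: !G(s)=False G(s)=True s=True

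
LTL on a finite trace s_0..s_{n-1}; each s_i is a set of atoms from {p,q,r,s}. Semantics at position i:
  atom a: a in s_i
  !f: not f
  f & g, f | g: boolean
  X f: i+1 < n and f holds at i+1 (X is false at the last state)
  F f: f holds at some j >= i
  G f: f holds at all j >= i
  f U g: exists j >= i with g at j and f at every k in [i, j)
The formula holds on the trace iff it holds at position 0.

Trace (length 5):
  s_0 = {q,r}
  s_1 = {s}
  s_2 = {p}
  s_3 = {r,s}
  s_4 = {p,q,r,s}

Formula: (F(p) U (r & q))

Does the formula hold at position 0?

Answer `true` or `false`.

s_0={q,r}: (F(p) U (r & q))=True F(p)=True p=False (r & q)=True r=True q=True
s_1={s}: (F(p) U (r & q))=True F(p)=True p=False (r & q)=False r=False q=False
s_2={p}: (F(p) U (r & q))=True F(p)=True p=True (r & q)=False r=False q=False
s_3={r,s}: (F(p) U (r & q))=True F(p)=True p=False (r & q)=False r=True q=False
s_4={p,q,r,s}: (F(p) U (r & q))=True F(p)=True p=True (r & q)=True r=True q=True

Answer: true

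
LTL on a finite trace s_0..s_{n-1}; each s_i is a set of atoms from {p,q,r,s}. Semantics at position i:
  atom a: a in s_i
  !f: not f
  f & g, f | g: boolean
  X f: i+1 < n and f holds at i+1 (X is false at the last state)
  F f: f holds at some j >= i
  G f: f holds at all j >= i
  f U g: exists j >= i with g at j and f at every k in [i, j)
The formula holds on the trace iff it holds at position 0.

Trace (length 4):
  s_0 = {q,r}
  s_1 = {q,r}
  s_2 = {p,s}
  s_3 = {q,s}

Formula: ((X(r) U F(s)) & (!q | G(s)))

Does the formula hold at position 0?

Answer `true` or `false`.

s_0={q,r}: ((X(r) U F(s)) & (!q | G(s)))=False (X(r) U F(s))=True X(r)=True r=True F(s)=True s=False (!q | G(s))=False !q=False q=True G(s)=False
s_1={q,r}: ((X(r) U F(s)) & (!q | G(s)))=False (X(r) U F(s))=True X(r)=False r=True F(s)=True s=False (!q | G(s))=False !q=False q=True G(s)=False
s_2={p,s}: ((X(r) U F(s)) & (!q | G(s)))=True (X(r) U F(s))=True X(r)=False r=False F(s)=True s=True (!q | G(s))=True !q=True q=False G(s)=True
s_3={q,s}: ((X(r) U F(s)) & (!q | G(s)))=True (X(r) U F(s))=True X(r)=False r=False F(s)=True s=True (!q | G(s))=True !q=False q=True G(s)=True

Answer: false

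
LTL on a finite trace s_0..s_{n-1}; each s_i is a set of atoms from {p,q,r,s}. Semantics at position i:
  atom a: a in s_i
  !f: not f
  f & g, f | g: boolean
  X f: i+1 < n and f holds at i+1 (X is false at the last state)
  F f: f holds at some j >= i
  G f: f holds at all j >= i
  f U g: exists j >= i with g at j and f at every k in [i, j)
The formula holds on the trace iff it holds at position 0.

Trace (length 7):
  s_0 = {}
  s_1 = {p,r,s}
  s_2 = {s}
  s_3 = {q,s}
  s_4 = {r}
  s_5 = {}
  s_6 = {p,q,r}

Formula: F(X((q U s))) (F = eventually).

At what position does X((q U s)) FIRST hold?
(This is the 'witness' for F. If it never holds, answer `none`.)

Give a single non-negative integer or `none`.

s_0={}: X((q U s))=True (q U s)=False q=False s=False
s_1={p,r,s}: X((q U s))=True (q U s)=True q=False s=True
s_2={s}: X((q U s))=True (q U s)=True q=False s=True
s_3={q,s}: X((q U s))=False (q U s)=True q=True s=True
s_4={r}: X((q U s))=False (q U s)=False q=False s=False
s_5={}: X((q U s))=False (q U s)=False q=False s=False
s_6={p,q,r}: X((q U s))=False (q U s)=False q=True s=False
F(X((q U s))) holds; first witness at position 0.

Answer: 0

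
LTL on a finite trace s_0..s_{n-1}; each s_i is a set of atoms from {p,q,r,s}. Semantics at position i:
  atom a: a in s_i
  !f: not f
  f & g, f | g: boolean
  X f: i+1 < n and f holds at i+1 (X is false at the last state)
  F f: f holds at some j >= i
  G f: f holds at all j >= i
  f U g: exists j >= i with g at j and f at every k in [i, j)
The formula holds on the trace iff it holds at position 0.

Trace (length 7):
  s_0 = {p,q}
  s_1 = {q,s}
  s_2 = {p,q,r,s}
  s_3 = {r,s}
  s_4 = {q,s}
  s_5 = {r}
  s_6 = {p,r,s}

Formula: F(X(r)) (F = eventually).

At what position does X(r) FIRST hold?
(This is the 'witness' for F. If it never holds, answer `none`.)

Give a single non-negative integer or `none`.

s_0={p,q}: X(r)=False r=False
s_1={q,s}: X(r)=True r=False
s_2={p,q,r,s}: X(r)=True r=True
s_3={r,s}: X(r)=False r=True
s_4={q,s}: X(r)=True r=False
s_5={r}: X(r)=True r=True
s_6={p,r,s}: X(r)=False r=True
F(X(r)) holds; first witness at position 1.

Answer: 1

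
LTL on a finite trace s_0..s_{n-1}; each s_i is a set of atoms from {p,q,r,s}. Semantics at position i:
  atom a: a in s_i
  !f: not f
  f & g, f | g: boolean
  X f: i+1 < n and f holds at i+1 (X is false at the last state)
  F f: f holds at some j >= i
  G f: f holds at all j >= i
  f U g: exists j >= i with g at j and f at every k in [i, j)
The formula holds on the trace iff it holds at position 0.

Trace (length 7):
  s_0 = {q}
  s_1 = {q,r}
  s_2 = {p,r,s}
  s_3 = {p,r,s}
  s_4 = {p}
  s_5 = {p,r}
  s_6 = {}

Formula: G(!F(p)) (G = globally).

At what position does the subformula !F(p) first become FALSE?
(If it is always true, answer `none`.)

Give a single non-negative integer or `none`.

Answer: 0

Derivation:
s_0={q}: !F(p)=False F(p)=True p=False
s_1={q,r}: !F(p)=False F(p)=True p=False
s_2={p,r,s}: !F(p)=False F(p)=True p=True
s_3={p,r,s}: !F(p)=False F(p)=True p=True
s_4={p}: !F(p)=False F(p)=True p=True
s_5={p,r}: !F(p)=False F(p)=True p=True
s_6={}: !F(p)=True F(p)=False p=False
G(!F(p)) holds globally = False
First violation at position 0.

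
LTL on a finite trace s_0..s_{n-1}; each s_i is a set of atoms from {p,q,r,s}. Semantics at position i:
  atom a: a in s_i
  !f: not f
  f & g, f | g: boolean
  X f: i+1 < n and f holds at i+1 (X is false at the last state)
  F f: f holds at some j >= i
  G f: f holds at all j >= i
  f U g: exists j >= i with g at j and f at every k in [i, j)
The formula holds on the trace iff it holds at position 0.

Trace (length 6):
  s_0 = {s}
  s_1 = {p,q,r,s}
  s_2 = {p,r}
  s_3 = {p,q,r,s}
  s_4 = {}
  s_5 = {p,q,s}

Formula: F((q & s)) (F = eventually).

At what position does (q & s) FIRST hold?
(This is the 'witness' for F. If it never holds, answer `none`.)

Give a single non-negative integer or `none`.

s_0={s}: (q & s)=False q=False s=True
s_1={p,q,r,s}: (q & s)=True q=True s=True
s_2={p,r}: (q & s)=False q=False s=False
s_3={p,q,r,s}: (q & s)=True q=True s=True
s_4={}: (q & s)=False q=False s=False
s_5={p,q,s}: (q & s)=True q=True s=True
F((q & s)) holds; first witness at position 1.

Answer: 1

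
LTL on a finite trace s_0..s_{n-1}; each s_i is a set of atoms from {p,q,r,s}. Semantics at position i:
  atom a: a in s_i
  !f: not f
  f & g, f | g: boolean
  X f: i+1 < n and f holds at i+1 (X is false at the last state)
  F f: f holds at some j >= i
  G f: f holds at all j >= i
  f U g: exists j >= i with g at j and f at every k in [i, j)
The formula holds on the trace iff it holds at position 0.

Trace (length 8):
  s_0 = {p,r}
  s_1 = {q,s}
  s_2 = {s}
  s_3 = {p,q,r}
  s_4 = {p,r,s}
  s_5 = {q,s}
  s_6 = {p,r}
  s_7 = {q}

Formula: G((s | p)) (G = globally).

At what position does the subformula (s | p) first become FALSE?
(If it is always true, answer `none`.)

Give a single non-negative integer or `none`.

Answer: 7

Derivation:
s_0={p,r}: (s | p)=True s=False p=True
s_1={q,s}: (s | p)=True s=True p=False
s_2={s}: (s | p)=True s=True p=False
s_3={p,q,r}: (s | p)=True s=False p=True
s_4={p,r,s}: (s | p)=True s=True p=True
s_5={q,s}: (s | p)=True s=True p=False
s_6={p,r}: (s | p)=True s=False p=True
s_7={q}: (s | p)=False s=False p=False
G((s | p)) holds globally = False
First violation at position 7.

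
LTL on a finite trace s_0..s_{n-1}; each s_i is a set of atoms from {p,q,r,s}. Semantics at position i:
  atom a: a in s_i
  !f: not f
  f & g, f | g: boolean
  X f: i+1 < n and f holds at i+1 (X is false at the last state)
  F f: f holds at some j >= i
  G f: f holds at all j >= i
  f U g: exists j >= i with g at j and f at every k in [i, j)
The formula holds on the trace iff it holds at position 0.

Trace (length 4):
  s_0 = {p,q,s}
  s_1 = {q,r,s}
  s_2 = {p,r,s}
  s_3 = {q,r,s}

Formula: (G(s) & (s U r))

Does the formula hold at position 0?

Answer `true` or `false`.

s_0={p,q,s}: (G(s) & (s U r))=True G(s)=True s=True (s U r)=True r=False
s_1={q,r,s}: (G(s) & (s U r))=True G(s)=True s=True (s U r)=True r=True
s_2={p,r,s}: (G(s) & (s U r))=True G(s)=True s=True (s U r)=True r=True
s_3={q,r,s}: (G(s) & (s U r))=True G(s)=True s=True (s U r)=True r=True

Answer: true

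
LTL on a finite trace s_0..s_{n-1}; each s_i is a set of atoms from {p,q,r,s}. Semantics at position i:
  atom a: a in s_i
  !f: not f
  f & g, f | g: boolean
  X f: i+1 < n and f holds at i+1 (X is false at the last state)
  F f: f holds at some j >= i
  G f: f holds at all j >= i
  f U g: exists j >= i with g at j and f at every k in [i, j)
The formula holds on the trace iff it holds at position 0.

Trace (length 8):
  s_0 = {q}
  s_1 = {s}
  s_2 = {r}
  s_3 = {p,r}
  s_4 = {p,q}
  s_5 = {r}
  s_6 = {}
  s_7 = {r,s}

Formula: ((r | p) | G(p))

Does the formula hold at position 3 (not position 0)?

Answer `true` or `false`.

Answer: true

Derivation:
s_0={q}: ((r | p) | G(p))=False (r | p)=False r=False p=False G(p)=False
s_1={s}: ((r | p) | G(p))=False (r | p)=False r=False p=False G(p)=False
s_2={r}: ((r | p) | G(p))=True (r | p)=True r=True p=False G(p)=False
s_3={p,r}: ((r | p) | G(p))=True (r | p)=True r=True p=True G(p)=False
s_4={p,q}: ((r | p) | G(p))=True (r | p)=True r=False p=True G(p)=False
s_5={r}: ((r | p) | G(p))=True (r | p)=True r=True p=False G(p)=False
s_6={}: ((r | p) | G(p))=False (r | p)=False r=False p=False G(p)=False
s_7={r,s}: ((r | p) | G(p))=True (r | p)=True r=True p=False G(p)=False
Evaluating at position 3: result = True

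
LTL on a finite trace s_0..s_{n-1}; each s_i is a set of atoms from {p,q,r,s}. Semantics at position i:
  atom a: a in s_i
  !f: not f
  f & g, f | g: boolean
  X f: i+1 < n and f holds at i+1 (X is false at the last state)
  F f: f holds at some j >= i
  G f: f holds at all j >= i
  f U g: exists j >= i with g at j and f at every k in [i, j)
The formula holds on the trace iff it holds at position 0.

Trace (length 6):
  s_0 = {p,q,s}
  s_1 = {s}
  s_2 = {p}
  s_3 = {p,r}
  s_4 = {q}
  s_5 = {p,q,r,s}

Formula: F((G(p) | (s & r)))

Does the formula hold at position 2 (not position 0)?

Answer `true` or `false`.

s_0={p,q,s}: F((G(p) | (s & r)))=True (G(p) | (s & r))=False G(p)=False p=True (s & r)=False s=True r=False
s_1={s}: F((G(p) | (s & r)))=True (G(p) | (s & r))=False G(p)=False p=False (s & r)=False s=True r=False
s_2={p}: F((G(p) | (s & r)))=True (G(p) | (s & r))=False G(p)=False p=True (s & r)=False s=False r=False
s_3={p,r}: F((G(p) | (s & r)))=True (G(p) | (s & r))=False G(p)=False p=True (s & r)=False s=False r=True
s_4={q}: F((G(p) | (s & r)))=True (G(p) | (s & r))=False G(p)=False p=False (s & r)=False s=False r=False
s_5={p,q,r,s}: F((G(p) | (s & r)))=True (G(p) | (s & r))=True G(p)=True p=True (s & r)=True s=True r=True
Evaluating at position 2: result = True

Answer: true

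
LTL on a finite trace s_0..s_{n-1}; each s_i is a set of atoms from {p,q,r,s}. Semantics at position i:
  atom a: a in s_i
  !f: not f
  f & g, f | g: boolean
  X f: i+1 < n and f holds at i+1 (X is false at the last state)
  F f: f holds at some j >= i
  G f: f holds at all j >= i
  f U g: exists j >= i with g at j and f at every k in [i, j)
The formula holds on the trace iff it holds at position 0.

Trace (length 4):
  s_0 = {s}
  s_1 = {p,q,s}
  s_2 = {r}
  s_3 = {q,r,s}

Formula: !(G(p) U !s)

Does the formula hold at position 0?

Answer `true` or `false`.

s_0={s}: !(G(p) U !s)=True (G(p) U !s)=False G(p)=False p=False !s=False s=True
s_1={p,q,s}: !(G(p) U !s)=True (G(p) U !s)=False G(p)=False p=True !s=False s=True
s_2={r}: !(G(p) U !s)=False (G(p) U !s)=True G(p)=False p=False !s=True s=False
s_3={q,r,s}: !(G(p) U !s)=True (G(p) U !s)=False G(p)=False p=False !s=False s=True

Answer: true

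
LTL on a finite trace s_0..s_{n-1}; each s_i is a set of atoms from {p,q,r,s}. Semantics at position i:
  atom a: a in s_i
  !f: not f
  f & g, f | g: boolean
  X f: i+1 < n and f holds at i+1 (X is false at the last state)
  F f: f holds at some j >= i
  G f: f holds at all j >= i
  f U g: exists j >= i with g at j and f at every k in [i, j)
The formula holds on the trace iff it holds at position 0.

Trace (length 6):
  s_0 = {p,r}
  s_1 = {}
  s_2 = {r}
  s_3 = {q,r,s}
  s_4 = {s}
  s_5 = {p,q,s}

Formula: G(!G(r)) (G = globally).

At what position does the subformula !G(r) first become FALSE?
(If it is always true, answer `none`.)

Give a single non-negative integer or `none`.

s_0={p,r}: !G(r)=True G(r)=False r=True
s_1={}: !G(r)=True G(r)=False r=False
s_2={r}: !G(r)=True G(r)=False r=True
s_3={q,r,s}: !G(r)=True G(r)=False r=True
s_4={s}: !G(r)=True G(r)=False r=False
s_5={p,q,s}: !G(r)=True G(r)=False r=False
G(!G(r)) holds globally = True
No violation — formula holds at every position.

Answer: none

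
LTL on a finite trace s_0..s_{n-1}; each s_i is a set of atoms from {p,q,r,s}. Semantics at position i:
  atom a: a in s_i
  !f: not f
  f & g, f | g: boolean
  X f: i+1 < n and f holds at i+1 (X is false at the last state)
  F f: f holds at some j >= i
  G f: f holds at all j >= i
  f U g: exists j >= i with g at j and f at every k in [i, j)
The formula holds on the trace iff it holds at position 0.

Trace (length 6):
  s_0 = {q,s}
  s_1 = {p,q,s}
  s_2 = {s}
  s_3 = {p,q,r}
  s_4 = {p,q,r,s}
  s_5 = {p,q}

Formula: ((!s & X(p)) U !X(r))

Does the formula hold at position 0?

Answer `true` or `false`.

Answer: true

Derivation:
s_0={q,s}: ((!s & X(p)) U !X(r))=True (!s & X(p))=False !s=False s=True X(p)=True p=False !X(r)=True X(r)=False r=False
s_1={p,q,s}: ((!s & X(p)) U !X(r))=True (!s & X(p))=False !s=False s=True X(p)=False p=True !X(r)=True X(r)=False r=False
s_2={s}: ((!s & X(p)) U !X(r))=False (!s & X(p))=False !s=False s=True X(p)=True p=False !X(r)=False X(r)=True r=False
s_3={p,q,r}: ((!s & X(p)) U !X(r))=True (!s & X(p))=True !s=True s=False X(p)=True p=True !X(r)=False X(r)=True r=True
s_4={p,q,r,s}: ((!s & X(p)) U !X(r))=True (!s & X(p))=False !s=False s=True X(p)=True p=True !X(r)=True X(r)=False r=True
s_5={p,q}: ((!s & X(p)) U !X(r))=True (!s & X(p))=False !s=True s=False X(p)=False p=True !X(r)=True X(r)=False r=False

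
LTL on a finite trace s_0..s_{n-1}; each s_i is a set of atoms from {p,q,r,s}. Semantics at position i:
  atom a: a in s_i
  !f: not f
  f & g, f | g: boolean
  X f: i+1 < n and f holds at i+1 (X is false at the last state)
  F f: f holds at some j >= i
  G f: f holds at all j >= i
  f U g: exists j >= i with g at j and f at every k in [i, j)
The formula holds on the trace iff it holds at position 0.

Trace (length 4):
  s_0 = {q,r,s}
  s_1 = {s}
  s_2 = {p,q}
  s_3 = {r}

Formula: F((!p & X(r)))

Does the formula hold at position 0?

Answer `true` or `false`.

Answer: false

Derivation:
s_0={q,r,s}: F((!p & X(r)))=False (!p & X(r))=False !p=True p=False X(r)=False r=True
s_1={s}: F((!p & X(r)))=False (!p & X(r))=False !p=True p=False X(r)=False r=False
s_2={p,q}: F((!p & X(r)))=False (!p & X(r))=False !p=False p=True X(r)=True r=False
s_3={r}: F((!p & X(r)))=False (!p & X(r))=False !p=True p=False X(r)=False r=True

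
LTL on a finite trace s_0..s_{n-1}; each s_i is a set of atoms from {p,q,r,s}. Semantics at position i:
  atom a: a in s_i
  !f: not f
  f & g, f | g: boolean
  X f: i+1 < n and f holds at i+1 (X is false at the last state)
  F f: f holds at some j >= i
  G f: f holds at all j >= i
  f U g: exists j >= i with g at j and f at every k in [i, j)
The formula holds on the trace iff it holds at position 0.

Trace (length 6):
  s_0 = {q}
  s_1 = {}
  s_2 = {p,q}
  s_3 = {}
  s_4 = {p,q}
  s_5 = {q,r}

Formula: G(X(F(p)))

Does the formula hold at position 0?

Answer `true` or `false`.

Answer: false

Derivation:
s_0={q}: G(X(F(p)))=False X(F(p))=True F(p)=True p=False
s_1={}: G(X(F(p)))=False X(F(p))=True F(p)=True p=False
s_2={p,q}: G(X(F(p)))=False X(F(p))=True F(p)=True p=True
s_3={}: G(X(F(p)))=False X(F(p))=True F(p)=True p=False
s_4={p,q}: G(X(F(p)))=False X(F(p))=False F(p)=True p=True
s_5={q,r}: G(X(F(p)))=False X(F(p))=False F(p)=False p=False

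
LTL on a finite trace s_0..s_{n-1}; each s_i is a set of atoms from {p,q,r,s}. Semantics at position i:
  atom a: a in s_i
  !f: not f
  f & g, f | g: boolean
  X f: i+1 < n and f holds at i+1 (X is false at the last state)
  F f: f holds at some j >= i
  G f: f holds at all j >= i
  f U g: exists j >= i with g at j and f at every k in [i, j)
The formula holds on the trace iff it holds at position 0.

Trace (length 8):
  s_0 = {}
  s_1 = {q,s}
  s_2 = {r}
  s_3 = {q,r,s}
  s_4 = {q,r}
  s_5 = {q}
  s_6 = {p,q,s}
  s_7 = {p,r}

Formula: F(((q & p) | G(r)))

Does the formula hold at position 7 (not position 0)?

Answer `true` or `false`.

s_0={}: F(((q & p) | G(r)))=True ((q & p) | G(r))=False (q & p)=False q=False p=False G(r)=False r=False
s_1={q,s}: F(((q & p) | G(r)))=True ((q & p) | G(r))=False (q & p)=False q=True p=False G(r)=False r=False
s_2={r}: F(((q & p) | G(r)))=True ((q & p) | G(r))=False (q & p)=False q=False p=False G(r)=False r=True
s_3={q,r,s}: F(((q & p) | G(r)))=True ((q & p) | G(r))=False (q & p)=False q=True p=False G(r)=False r=True
s_4={q,r}: F(((q & p) | G(r)))=True ((q & p) | G(r))=False (q & p)=False q=True p=False G(r)=False r=True
s_5={q}: F(((q & p) | G(r)))=True ((q & p) | G(r))=False (q & p)=False q=True p=False G(r)=False r=False
s_6={p,q,s}: F(((q & p) | G(r)))=True ((q & p) | G(r))=True (q & p)=True q=True p=True G(r)=False r=False
s_7={p,r}: F(((q & p) | G(r)))=True ((q & p) | G(r))=True (q & p)=False q=False p=True G(r)=True r=True
Evaluating at position 7: result = True

Answer: true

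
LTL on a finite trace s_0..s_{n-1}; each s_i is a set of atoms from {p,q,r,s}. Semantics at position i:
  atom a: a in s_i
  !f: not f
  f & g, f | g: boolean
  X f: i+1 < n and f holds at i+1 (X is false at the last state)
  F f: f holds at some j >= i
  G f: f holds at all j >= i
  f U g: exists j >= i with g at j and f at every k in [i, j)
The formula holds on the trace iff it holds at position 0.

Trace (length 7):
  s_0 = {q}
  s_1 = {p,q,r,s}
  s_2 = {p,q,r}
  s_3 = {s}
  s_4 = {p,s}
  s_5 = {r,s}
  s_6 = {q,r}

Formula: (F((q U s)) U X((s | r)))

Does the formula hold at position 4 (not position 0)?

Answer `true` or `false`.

Answer: true

Derivation:
s_0={q}: (F((q U s)) U X((s | r)))=True F((q U s))=True (q U s)=True q=True s=False X((s | r))=True (s | r)=False r=False
s_1={p,q,r,s}: (F((q U s)) U X((s | r)))=True F((q U s))=True (q U s)=True q=True s=True X((s | r))=True (s | r)=True r=True
s_2={p,q,r}: (F((q U s)) U X((s | r)))=True F((q U s))=True (q U s)=True q=True s=False X((s | r))=True (s | r)=True r=True
s_3={s}: (F((q U s)) U X((s | r)))=True F((q U s))=True (q U s)=True q=False s=True X((s | r))=True (s | r)=True r=False
s_4={p,s}: (F((q U s)) U X((s | r)))=True F((q U s))=True (q U s)=True q=False s=True X((s | r))=True (s | r)=True r=False
s_5={r,s}: (F((q U s)) U X((s | r)))=True F((q U s))=True (q U s)=True q=False s=True X((s | r))=True (s | r)=True r=True
s_6={q,r}: (F((q U s)) U X((s | r)))=False F((q U s))=False (q U s)=False q=True s=False X((s | r))=False (s | r)=True r=True
Evaluating at position 4: result = True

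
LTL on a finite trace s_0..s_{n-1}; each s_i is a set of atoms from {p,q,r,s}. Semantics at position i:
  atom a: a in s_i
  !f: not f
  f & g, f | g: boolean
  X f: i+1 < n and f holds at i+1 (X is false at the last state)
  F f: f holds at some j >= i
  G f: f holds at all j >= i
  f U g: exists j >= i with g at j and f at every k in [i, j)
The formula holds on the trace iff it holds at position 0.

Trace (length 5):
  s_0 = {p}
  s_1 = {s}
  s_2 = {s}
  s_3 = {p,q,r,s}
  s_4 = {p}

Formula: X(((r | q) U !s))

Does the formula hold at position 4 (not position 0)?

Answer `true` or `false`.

Answer: false

Derivation:
s_0={p}: X(((r | q) U !s))=False ((r | q) U !s)=True (r | q)=False r=False q=False !s=True s=False
s_1={s}: X(((r | q) U !s))=False ((r | q) U !s)=False (r | q)=False r=False q=False !s=False s=True
s_2={s}: X(((r | q) U !s))=True ((r | q) U !s)=False (r | q)=False r=False q=False !s=False s=True
s_3={p,q,r,s}: X(((r | q) U !s))=True ((r | q) U !s)=True (r | q)=True r=True q=True !s=False s=True
s_4={p}: X(((r | q) U !s))=False ((r | q) U !s)=True (r | q)=False r=False q=False !s=True s=False
Evaluating at position 4: result = False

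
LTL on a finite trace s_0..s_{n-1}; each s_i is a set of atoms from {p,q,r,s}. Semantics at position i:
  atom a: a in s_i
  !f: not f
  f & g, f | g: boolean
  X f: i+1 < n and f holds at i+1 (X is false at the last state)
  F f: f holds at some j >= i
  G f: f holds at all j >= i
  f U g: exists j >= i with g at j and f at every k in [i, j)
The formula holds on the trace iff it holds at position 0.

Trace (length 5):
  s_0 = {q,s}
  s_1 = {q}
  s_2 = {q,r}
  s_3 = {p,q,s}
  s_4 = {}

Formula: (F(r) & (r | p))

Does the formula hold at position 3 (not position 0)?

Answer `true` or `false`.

Answer: false

Derivation:
s_0={q,s}: (F(r) & (r | p))=False F(r)=True r=False (r | p)=False p=False
s_1={q}: (F(r) & (r | p))=False F(r)=True r=False (r | p)=False p=False
s_2={q,r}: (F(r) & (r | p))=True F(r)=True r=True (r | p)=True p=False
s_3={p,q,s}: (F(r) & (r | p))=False F(r)=False r=False (r | p)=True p=True
s_4={}: (F(r) & (r | p))=False F(r)=False r=False (r | p)=False p=False
Evaluating at position 3: result = False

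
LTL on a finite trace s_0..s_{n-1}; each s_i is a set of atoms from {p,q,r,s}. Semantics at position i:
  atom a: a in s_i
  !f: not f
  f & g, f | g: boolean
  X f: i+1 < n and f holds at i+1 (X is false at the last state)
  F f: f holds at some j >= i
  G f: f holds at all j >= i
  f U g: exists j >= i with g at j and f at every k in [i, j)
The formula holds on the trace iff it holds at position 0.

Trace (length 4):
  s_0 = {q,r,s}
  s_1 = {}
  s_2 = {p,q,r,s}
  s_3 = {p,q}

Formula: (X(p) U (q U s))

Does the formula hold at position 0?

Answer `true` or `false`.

s_0={q,r,s}: (X(p) U (q U s))=True X(p)=False p=False (q U s)=True q=True s=True
s_1={}: (X(p) U (q U s))=True X(p)=True p=False (q U s)=False q=False s=False
s_2={p,q,r,s}: (X(p) U (q U s))=True X(p)=True p=True (q U s)=True q=True s=True
s_3={p,q}: (X(p) U (q U s))=False X(p)=False p=True (q U s)=False q=True s=False

Answer: true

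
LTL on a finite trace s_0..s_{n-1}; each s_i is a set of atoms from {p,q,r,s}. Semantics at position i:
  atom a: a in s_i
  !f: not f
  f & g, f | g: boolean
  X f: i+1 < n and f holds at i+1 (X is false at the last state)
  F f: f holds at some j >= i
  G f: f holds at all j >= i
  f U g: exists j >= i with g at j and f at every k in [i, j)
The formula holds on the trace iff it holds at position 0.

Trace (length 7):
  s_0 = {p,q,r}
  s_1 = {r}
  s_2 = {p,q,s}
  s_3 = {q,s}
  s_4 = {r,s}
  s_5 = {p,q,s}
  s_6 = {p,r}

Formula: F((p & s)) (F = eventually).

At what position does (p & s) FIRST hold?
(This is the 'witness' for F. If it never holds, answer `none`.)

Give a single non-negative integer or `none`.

Answer: 2

Derivation:
s_0={p,q,r}: (p & s)=False p=True s=False
s_1={r}: (p & s)=False p=False s=False
s_2={p,q,s}: (p & s)=True p=True s=True
s_3={q,s}: (p & s)=False p=False s=True
s_4={r,s}: (p & s)=False p=False s=True
s_5={p,q,s}: (p & s)=True p=True s=True
s_6={p,r}: (p & s)=False p=True s=False
F((p & s)) holds; first witness at position 2.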